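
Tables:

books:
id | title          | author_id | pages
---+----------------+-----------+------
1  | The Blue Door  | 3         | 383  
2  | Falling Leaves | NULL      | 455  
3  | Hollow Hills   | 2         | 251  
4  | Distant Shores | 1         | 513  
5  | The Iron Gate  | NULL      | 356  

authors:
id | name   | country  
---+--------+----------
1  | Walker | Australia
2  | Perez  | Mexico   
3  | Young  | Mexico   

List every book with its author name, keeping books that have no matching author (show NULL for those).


LEFT JOIN keeps every row from books (the left table); where author_id has no match in authors, the author columns become NULL. Walk through each book:
  - book 1 (The Blue Door): author_id=3 -> matches Young
  - book 2 (Falling Leaves): author_id=NULL, no match -> kept with NULL
  - book 3 (Hollow Hills): author_id=2 -> matches Perez
  - book 4 (Distant Shores): author_id=1 -> matches Walker
  - book 5 (The Iron Gate): author_id=NULL, no match -> kept with NULL
All 5 rows appear; 2 have NULL author.

SQL:
SELECT a.title, b.name AS author
FROM books a
LEFT JOIN authors b ON a.author_id = b.id

Result:
title          | author
---------------+-------
The Blue Door  | Young 
Falling Leaves | NULL  
Hollow Hills   | Perez 
Distant Shores | Walker
The Iron Gate  | NULL  


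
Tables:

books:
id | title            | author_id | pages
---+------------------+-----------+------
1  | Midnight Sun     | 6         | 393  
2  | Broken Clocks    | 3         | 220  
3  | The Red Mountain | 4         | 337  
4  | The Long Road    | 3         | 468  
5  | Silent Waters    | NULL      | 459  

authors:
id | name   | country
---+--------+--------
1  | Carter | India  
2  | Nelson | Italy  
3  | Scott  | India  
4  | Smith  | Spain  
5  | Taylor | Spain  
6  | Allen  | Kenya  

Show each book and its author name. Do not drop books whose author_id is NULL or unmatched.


LEFT JOIN keeps every row from books (the left table); where author_id has no match in authors, the author columns become NULL. Walk through each book:
  - book 1 (Midnight Sun): author_id=6 -> matches Allen
  - book 2 (Broken Clocks): author_id=3 -> matches Scott
  - book 3 (The Red Mountain): author_id=4 -> matches Smith
  - book 4 (The Long Road): author_id=3 -> matches Scott
  - book 5 (Silent Waters): author_id=NULL, no match -> kept with NULL
All 5 rows appear; 1 has NULL author.

SQL:
SELECT a.title, b.name AS author
FROM books a
LEFT JOIN authors b ON a.author_id = b.id

Result:
title            | author
-----------------+-------
Midnight Sun     | Allen 
Broken Clocks    | Scott 
The Red Mountain | Smith 
The Long Road    | Scott 
Silent Waters    | NULL  


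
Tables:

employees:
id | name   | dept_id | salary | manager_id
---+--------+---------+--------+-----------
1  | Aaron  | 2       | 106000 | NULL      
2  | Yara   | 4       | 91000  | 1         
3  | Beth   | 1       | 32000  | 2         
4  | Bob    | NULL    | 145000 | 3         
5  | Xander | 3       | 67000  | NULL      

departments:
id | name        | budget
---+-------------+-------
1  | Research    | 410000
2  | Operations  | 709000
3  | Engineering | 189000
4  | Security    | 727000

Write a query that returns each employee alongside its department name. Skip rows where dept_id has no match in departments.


INNER JOIN keeps only employees rows whose dept_id matches an id in departments. Walk through each employee:
  - employee 1 (Aaron): dept_id=2 -> matches Operations
  - employee 2 (Yara): dept_id=4 -> matches Security
  - employee 3 (Beth): dept_id=1 -> matches Research
  - employee 4 (Bob): dept_id=NULL, no match -> dropped
  - employee 5 (Xander): dept_id=3 -> matches Engineering
So 1 of 5 rows is dropped.

SQL:
SELECT a.name, b.name AS department
FROM employees a
INNER JOIN departments b ON a.dept_id = b.id

Result:
name   | department 
-------+------------
Aaron  | Operations 
Yara   | Security   
Beth   | Research   
Xander | Engineering


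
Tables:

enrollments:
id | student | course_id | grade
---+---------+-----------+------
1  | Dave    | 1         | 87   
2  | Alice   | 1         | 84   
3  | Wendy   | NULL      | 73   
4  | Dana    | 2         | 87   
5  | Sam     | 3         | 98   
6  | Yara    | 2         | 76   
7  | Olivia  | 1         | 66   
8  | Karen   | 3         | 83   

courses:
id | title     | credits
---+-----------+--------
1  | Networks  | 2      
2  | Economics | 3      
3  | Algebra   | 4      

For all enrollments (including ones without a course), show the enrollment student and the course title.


LEFT JOIN keeps every row from enrollments (the left table); where course_id has no match in courses, the course columns become NULL. Walk through each enrollment:
  - enrollment 1 (Dave): course_id=1 -> matches Networks
  - enrollment 2 (Alice): course_id=1 -> matches Networks
  - enrollment 3 (Wendy): course_id=NULL, no match -> kept with NULL
  - enrollment 4 (Dana): course_id=2 -> matches Economics
  - enrollment 5 (Sam): course_id=3 -> matches Algebra
  - enrollment 6 (Yara): course_id=2 -> matches Economics
  - enrollment 7 (Olivia): course_id=1 -> matches Networks
  - enrollment 8 (Karen): course_id=3 -> matches Algebra
All 8 rows appear; 1 has NULL course.

SQL:
SELECT a.student, b.title AS course
FROM enrollments a
LEFT JOIN courses b ON a.course_id = b.id

Result:
student | course   
--------+----------
Dave    | Networks 
Alice   | Networks 
Wendy   | NULL     
Dana    | Economics
Sam     | Algebra  
Yara    | Economics
Olivia  | Networks 
Karen   | Algebra  


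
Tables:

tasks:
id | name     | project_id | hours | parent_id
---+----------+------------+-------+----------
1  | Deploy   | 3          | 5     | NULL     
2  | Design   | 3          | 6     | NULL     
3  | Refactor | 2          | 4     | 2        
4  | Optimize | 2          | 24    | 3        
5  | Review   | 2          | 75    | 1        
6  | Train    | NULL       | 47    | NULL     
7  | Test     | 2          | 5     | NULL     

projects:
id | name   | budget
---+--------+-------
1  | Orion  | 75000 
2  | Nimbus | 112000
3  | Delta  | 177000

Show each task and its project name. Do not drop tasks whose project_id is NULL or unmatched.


LEFT JOIN keeps every row from tasks (the left table); where project_id has no match in projects, the project columns become NULL. Walk through each task:
  - task 1 (Deploy): project_id=3 -> matches Delta
  - task 2 (Design): project_id=3 -> matches Delta
  - task 3 (Refactor): project_id=2 -> matches Nimbus
  - task 4 (Optimize): project_id=2 -> matches Nimbus
  - task 5 (Review): project_id=2 -> matches Nimbus
  - task 6 (Train): project_id=NULL, no match -> kept with NULL
  - task 7 (Test): project_id=2 -> matches Nimbus
All 7 rows appear; 1 has NULL project.

SQL:
SELECT a.name, b.name AS project
FROM tasks a
LEFT JOIN projects b ON a.project_id = b.id

Result:
name     | project
---------+--------
Deploy   | Delta  
Design   | Delta  
Refactor | Nimbus 
Optimize | Nimbus 
Review   | Nimbus 
Train    | NULL   
Test     | Nimbus 


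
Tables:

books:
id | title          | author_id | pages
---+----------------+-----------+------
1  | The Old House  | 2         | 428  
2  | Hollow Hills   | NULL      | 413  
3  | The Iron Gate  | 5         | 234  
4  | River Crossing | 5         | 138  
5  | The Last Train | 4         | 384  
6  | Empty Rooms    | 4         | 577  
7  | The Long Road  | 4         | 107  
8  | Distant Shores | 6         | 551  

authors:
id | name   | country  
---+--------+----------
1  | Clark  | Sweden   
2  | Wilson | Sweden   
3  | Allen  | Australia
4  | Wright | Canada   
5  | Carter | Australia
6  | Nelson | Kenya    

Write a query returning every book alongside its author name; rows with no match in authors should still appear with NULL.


LEFT JOIN keeps every row from books (the left table); where author_id has no match in authors, the author columns become NULL. Walk through each book:
  - book 1 (The Old House): author_id=2 -> matches Wilson
  - book 2 (Hollow Hills): author_id=NULL, no match -> kept with NULL
  - book 3 (The Iron Gate): author_id=5 -> matches Carter
  - book 4 (River Crossing): author_id=5 -> matches Carter
  - book 5 (The Last Train): author_id=4 -> matches Wright
  - book 6 (Empty Rooms): author_id=4 -> matches Wright
  - book 7 (The Long Road): author_id=4 -> matches Wright
  - book 8 (Distant Shores): author_id=6 -> matches Nelson
All 8 rows appear; 1 has NULL author.

SQL:
SELECT a.title, b.name AS author
FROM books a
LEFT JOIN authors b ON a.author_id = b.id

Result:
title          | author
---------------+-------
The Old House  | Wilson
Hollow Hills   | NULL  
The Iron Gate  | Carter
River Crossing | Carter
The Last Train | Wright
Empty Rooms    | Wright
The Long Road  | Wright
Distant Shores | Nelson


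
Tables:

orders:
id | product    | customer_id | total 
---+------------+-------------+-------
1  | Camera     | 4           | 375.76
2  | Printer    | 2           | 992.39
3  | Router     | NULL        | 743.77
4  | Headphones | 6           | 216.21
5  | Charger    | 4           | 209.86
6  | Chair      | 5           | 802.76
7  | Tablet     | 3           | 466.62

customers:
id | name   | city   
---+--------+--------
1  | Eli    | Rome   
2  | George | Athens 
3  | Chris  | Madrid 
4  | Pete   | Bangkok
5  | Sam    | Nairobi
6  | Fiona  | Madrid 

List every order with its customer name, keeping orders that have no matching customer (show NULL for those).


LEFT JOIN keeps every row from orders (the left table); where customer_id has no match in customers, the customer columns become NULL. Walk through each order:
  - order 1 (Camera): customer_id=4 -> matches Pete
  - order 2 (Printer): customer_id=2 -> matches George
  - order 3 (Router): customer_id=NULL, no match -> kept with NULL
  - order 4 (Headphones): customer_id=6 -> matches Fiona
  - order 5 (Charger): customer_id=4 -> matches Pete
  - order 6 (Chair): customer_id=5 -> matches Sam
  - order 7 (Tablet): customer_id=3 -> matches Chris
All 7 rows appear; 1 has NULL customer.

SQL:
SELECT a.product, b.name AS customer
FROM orders a
LEFT JOIN customers b ON a.customer_id = b.id

Result:
product    | customer
-----------+---------
Camera     | Pete    
Printer    | George  
Router     | NULL    
Headphones | Fiona   
Charger    | Pete    
Chair      | Sam     
Tablet     | Chris   


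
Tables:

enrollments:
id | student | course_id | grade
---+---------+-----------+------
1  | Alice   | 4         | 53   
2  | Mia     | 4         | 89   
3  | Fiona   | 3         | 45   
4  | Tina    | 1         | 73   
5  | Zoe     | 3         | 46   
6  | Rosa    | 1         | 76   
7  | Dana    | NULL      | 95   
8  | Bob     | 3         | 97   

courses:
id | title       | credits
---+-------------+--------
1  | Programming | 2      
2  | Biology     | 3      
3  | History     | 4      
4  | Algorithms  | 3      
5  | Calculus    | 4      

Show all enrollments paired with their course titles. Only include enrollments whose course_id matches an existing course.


INNER JOIN keeps only enrollments rows whose course_id matches an id in courses. Walk through each enrollment:
  - enrollment 1 (Alice): course_id=4 -> matches Algorithms
  - enrollment 2 (Mia): course_id=4 -> matches Algorithms
  - enrollment 3 (Fiona): course_id=3 -> matches History
  - enrollment 4 (Tina): course_id=1 -> matches Programming
  - enrollment 5 (Zoe): course_id=3 -> matches History
  - enrollment 6 (Rosa): course_id=1 -> matches Programming
  - enrollment 7 (Dana): course_id=NULL, no match -> dropped
  - enrollment 8 (Bob): course_id=3 -> matches History
So 1 of 8 rows is dropped.

SQL:
SELECT a.student, b.title AS course
FROM enrollments a
INNER JOIN courses b ON a.course_id = b.id

Result:
student | course     
--------+------------
Alice   | Algorithms 
Mia     | Algorithms 
Fiona   | History    
Tina    | Programming
Zoe     | History    
Rosa    | Programming
Bob     | History    


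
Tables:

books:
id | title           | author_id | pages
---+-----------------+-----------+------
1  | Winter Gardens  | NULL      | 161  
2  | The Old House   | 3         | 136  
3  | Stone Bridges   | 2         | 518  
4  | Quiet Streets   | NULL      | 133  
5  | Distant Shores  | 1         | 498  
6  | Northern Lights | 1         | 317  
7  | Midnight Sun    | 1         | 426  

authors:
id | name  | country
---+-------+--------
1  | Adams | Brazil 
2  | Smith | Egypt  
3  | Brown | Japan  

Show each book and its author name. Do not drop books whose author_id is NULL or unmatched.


LEFT JOIN keeps every row from books (the left table); where author_id has no match in authors, the author columns become NULL. Walk through each book:
  - book 1 (Winter Gardens): author_id=NULL, no match -> kept with NULL
  - book 2 (The Old House): author_id=3 -> matches Brown
  - book 3 (Stone Bridges): author_id=2 -> matches Smith
  - book 4 (Quiet Streets): author_id=NULL, no match -> kept with NULL
  - book 5 (Distant Shores): author_id=1 -> matches Adams
  - book 6 (Northern Lights): author_id=1 -> matches Adams
  - book 7 (Midnight Sun): author_id=1 -> matches Adams
All 7 rows appear; 2 have NULL author.

SQL:
SELECT a.title, b.name AS author
FROM books a
LEFT JOIN authors b ON a.author_id = b.id

Result:
title           | author
----------------+-------
Winter Gardens  | NULL  
The Old House   | Brown 
Stone Bridges   | Smith 
Quiet Streets   | NULL  
Distant Shores  | Adams 
Northern Lights | Adams 
Midnight Sun    | Adams 


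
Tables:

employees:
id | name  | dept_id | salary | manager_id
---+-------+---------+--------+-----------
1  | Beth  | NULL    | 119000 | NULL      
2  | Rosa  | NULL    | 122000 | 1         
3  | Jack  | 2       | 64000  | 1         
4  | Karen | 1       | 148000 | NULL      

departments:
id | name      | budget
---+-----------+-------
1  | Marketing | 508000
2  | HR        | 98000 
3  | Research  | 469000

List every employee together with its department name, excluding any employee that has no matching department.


INNER JOIN keeps only employees rows whose dept_id matches an id in departments. Walk through each employee:
  - employee 1 (Beth): dept_id=NULL, no match -> dropped
  - employee 2 (Rosa): dept_id=NULL, no match -> dropped
  - employee 3 (Jack): dept_id=2 -> matches HR
  - employee 4 (Karen): dept_id=1 -> matches Marketing
So 2 of 4 rows are dropped.

SQL:
SELECT a.name, b.name AS department
FROM employees a
INNER JOIN departments b ON a.dept_id = b.id

Result:
name  | department
------+-----------
Jack  | HR        
Karen | Marketing 


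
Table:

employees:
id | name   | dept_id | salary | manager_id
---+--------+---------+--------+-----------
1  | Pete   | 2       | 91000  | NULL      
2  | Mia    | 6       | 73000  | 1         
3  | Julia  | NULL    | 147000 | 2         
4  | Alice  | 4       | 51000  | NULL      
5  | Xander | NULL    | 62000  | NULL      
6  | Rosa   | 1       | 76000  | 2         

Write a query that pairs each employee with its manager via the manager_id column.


This is a self-join: employees is joined to a second copy of itself, matching each row's manager_id to another row's id. Use LEFT JOIN so rows with manager_id=NULL are kept.
  - employee 1 (Pete): manager_id=NULL -> NULL
  - employee 2 (Mia): manager_id=1 -> Pete
  - employee 3 (Julia): manager_id=2 -> Mia
  - employee 4 (Alice): manager_id=NULL -> NULL
  - employee 5 (Xander): manager_id=NULL -> NULL
  - employee 6 (Rosa): manager_id=2 -> Mia

SQL:
SELECT a.name AS item, b.name AS manager
FROM employees a
LEFT JOIN employees b ON a.manager_id = b.id

Result:
item   | manager
-------+--------
Pete   | NULL   
Mia    | Pete   
Julia  | Mia    
Alice  | NULL   
Xander | NULL   
Rosa   | Mia    


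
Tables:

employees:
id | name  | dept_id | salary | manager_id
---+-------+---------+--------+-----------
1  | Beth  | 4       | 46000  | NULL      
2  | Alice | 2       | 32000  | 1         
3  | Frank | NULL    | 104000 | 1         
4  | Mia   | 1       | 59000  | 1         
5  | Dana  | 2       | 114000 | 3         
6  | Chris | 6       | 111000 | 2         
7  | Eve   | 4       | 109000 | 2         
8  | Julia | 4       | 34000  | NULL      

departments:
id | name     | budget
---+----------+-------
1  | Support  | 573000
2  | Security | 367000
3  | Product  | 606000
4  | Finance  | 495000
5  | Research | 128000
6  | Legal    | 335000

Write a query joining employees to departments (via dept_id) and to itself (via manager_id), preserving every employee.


Two LEFT JOINs from the same base table employees: one to departments via dept_id, one to employees itself via manager_id. Both are LEFT so every employee is preserved.
Match against departments:
  - employee 1 (Beth): dept_id=4 -> matches Finance
  - employee 2 (Alice): dept_id=2 -> matches Security
  - employee 3 (Frank): dept_id=NULL, no match -> kept with NULL
  - employee 4 (Mia): dept_id=1 -> matches Support
  - employee 5 (Dana): dept_id=2 -> matches Security
  - employee 6 (Chris): dept_id=6 -> matches Legal
  - employee 7 (Eve): dept_id=4 -> matches Finance
  - employee 8 (Julia): dept_id=4 -> matches Finance
Match against employees (self):
  - employee 1 (Beth): manager_id=NULL -> NULL
  - employee 2 (Alice): manager_id=1 -> Beth
  - employee 3 (Frank): manager_id=1 -> Beth
  - employee 4 (Mia): manager_id=1 -> Beth
  - employee 5 (Dana): manager_id=3 -> Frank
  - employee 6 (Chris): manager_id=2 -> Alice
  - employee 7 (Eve): manager_id=2 -> Alice
  - employee 8 (Julia): manager_id=NULL -> NULL

SQL:
SELECT a.name, b.name AS department, c.name AS manager
FROM employees a
LEFT JOIN departments b ON a.dept_id = b.id
LEFT JOIN employees c ON a.manager_id = c.id

Result:
name  | department | manager
------+------------+--------
Beth  | Finance    | NULL   
Alice | Security   | Beth   
Frank | NULL       | Beth   
Mia   | Support    | Beth   
Dana  | Security   | Frank  
Chris | Legal      | Alice  
Eve   | Finance    | Alice  
Julia | Finance    | NULL   


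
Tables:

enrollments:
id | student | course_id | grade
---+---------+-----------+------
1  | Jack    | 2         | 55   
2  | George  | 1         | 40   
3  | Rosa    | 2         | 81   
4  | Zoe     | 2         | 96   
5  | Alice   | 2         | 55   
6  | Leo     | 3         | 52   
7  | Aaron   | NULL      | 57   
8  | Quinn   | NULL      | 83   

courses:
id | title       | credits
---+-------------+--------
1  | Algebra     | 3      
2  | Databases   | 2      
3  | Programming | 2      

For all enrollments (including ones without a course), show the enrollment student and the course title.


LEFT JOIN keeps every row from enrollments (the left table); where course_id has no match in courses, the course columns become NULL. Walk through each enrollment:
  - enrollment 1 (Jack): course_id=2 -> matches Databases
  - enrollment 2 (George): course_id=1 -> matches Algebra
  - enrollment 3 (Rosa): course_id=2 -> matches Databases
  - enrollment 4 (Zoe): course_id=2 -> matches Databases
  - enrollment 5 (Alice): course_id=2 -> matches Databases
  - enrollment 6 (Leo): course_id=3 -> matches Programming
  - enrollment 7 (Aaron): course_id=NULL, no match -> kept with NULL
  - enrollment 8 (Quinn): course_id=NULL, no match -> kept with NULL
All 8 rows appear; 2 have NULL course.

SQL:
SELECT a.student, b.title AS course
FROM enrollments a
LEFT JOIN courses b ON a.course_id = b.id

Result:
student | course     
--------+------------
Jack    | Databases  
George  | Algebra    
Rosa    | Databases  
Zoe     | Databases  
Alice   | Databases  
Leo     | Programming
Aaron   | NULL       
Quinn   | NULL       


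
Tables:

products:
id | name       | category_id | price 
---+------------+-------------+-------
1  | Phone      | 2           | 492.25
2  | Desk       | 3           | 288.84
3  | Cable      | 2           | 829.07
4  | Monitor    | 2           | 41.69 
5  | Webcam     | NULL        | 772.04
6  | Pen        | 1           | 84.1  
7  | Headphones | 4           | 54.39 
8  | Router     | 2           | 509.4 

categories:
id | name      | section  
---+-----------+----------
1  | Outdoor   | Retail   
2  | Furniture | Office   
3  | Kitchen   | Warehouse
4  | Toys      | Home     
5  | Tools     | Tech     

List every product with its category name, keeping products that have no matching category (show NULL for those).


LEFT JOIN keeps every row from products (the left table); where category_id has no match in categories, the category columns become NULL. Walk through each product:
  - product 1 (Phone): category_id=2 -> matches Furniture
  - product 2 (Desk): category_id=3 -> matches Kitchen
  - product 3 (Cable): category_id=2 -> matches Furniture
  - product 4 (Monitor): category_id=2 -> matches Furniture
  - product 5 (Webcam): category_id=NULL, no match -> kept with NULL
  - product 6 (Pen): category_id=1 -> matches Outdoor
  - product 7 (Headphones): category_id=4 -> matches Toys
  - product 8 (Router): category_id=2 -> matches Furniture
All 8 rows appear; 1 has NULL category.

SQL:
SELECT a.name, b.name AS category
FROM products a
LEFT JOIN categories b ON a.category_id = b.id

Result:
name       | category 
-----------+----------
Phone      | Furniture
Desk       | Kitchen  
Cable      | Furniture
Monitor    | Furniture
Webcam     | NULL     
Pen        | Outdoor  
Headphones | Toys     
Router     | Furniture


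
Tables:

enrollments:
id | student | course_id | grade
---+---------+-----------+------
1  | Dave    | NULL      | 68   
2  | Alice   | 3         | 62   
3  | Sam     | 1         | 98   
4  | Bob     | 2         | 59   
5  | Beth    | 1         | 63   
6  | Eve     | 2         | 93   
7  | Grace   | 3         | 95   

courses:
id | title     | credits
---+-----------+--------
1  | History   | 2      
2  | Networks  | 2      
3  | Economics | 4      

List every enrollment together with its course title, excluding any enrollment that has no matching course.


INNER JOIN keeps only enrollments rows whose course_id matches an id in courses. Walk through each enrollment:
  - enrollment 1 (Dave): course_id=NULL, no match -> dropped
  - enrollment 2 (Alice): course_id=3 -> matches Economics
  - enrollment 3 (Sam): course_id=1 -> matches History
  - enrollment 4 (Bob): course_id=2 -> matches Networks
  - enrollment 5 (Beth): course_id=1 -> matches History
  - enrollment 6 (Eve): course_id=2 -> matches Networks
  - enrollment 7 (Grace): course_id=3 -> matches Economics
So 1 of 7 rows is dropped.

SQL:
SELECT a.student, b.title AS course
FROM enrollments a
INNER JOIN courses b ON a.course_id = b.id

Result:
student | course   
--------+----------
Alice   | Economics
Sam     | History  
Bob     | Networks 
Beth    | History  
Eve     | Networks 
Grace   | Economics


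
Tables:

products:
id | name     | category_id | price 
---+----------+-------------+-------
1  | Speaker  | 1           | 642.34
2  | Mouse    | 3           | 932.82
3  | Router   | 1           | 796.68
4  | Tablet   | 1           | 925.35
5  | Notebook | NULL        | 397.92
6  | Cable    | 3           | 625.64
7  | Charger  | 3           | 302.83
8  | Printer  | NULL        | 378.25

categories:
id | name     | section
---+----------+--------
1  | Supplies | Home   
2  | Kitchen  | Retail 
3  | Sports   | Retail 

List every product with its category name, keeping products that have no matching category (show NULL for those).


LEFT JOIN keeps every row from products (the left table); where category_id has no match in categories, the category columns become NULL. Walk through each product:
  - product 1 (Speaker): category_id=1 -> matches Supplies
  - product 2 (Mouse): category_id=3 -> matches Sports
  - product 3 (Router): category_id=1 -> matches Supplies
  - product 4 (Tablet): category_id=1 -> matches Supplies
  - product 5 (Notebook): category_id=NULL, no match -> kept with NULL
  - product 6 (Cable): category_id=3 -> matches Sports
  - product 7 (Charger): category_id=3 -> matches Sports
  - product 8 (Printer): category_id=NULL, no match -> kept with NULL
All 8 rows appear; 2 have NULL category.

SQL:
SELECT a.name, b.name AS category
FROM products a
LEFT JOIN categories b ON a.category_id = b.id

Result:
name     | category
---------+---------
Speaker  | Supplies
Mouse    | Sports  
Router   | Supplies
Tablet   | Supplies
Notebook | NULL    
Cable    | Sports  
Charger  | Sports  
Printer  | NULL    


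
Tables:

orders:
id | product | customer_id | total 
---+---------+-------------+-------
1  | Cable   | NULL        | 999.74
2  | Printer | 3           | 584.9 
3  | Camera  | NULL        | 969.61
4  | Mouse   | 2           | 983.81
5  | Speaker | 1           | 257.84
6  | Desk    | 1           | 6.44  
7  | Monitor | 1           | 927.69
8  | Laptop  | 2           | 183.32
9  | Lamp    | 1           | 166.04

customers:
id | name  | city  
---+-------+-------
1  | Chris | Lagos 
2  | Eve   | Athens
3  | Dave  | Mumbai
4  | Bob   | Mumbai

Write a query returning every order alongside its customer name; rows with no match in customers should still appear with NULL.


LEFT JOIN keeps every row from orders (the left table); where customer_id has no match in customers, the customer columns become NULL. Walk through each order:
  - order 1 (Cable): customer_id=NULL, no match -> kept with NULL
  - order 2 (Printer): customer_id=3 -> matches Dave
  - order 3 (Camera): customer_id=NULL, no match -> kept with NULL
  - order 4 (Mouse): customer_id=2 -> matches Eve
  - order 5 (Speaker): customer_id=1 -> matches Chris
  - order 6 (Desk): customer_id=1 -> matches Chris
  - order 7 (Monitor): customer_id=1 -> matches Chris
  - order 8 (Laptop): customer_id=2 -> matches Eve
  - order 9 (Lamp): customer_id=1 -> matches Chris
All 9 rows appear; 2 have NULL customer.

SQL:
SELECT a.product, b.name AS customer
FROM orders a
LEFT JOIN customers b ON a.customer_id = b.id

Result:
product | customer
--------+---------
Cable   | NULL    
Printer | Dave    
Camera  | NULL    
Mouse   | Eve     
Speaker | Chris   
Desk    | Chris   
Monitor | Chris   
Laptop  | Eve     
Lamp    | Chris   


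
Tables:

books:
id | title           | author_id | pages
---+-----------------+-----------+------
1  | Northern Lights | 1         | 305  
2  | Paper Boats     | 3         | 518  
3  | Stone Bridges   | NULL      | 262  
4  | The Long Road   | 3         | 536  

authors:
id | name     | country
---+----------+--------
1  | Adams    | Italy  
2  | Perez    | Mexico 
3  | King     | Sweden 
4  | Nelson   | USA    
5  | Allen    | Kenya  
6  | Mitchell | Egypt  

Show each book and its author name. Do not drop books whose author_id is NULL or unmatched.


LEFT JOIN keeps every row from books (the left table); where author_id has no match in authors, the author columns become NULL. Walk through each book:
  - book 1 (Northern Lights): author_id=1 -> matches Adams
  - book 2 (Paper Boats): author_id=3 -> matches King
  - book 3 (Stone Bridges): author_id=NULL, no match -> kept with NULL
  - book 4 (The Long Road): author_id=3 -> matches King
All 4 rows appear; 1 has NULL author.

SQL:
SELECT a.title, b.name AS author
FROM books a
LEFT JOIN authors b ON a.author_id = b.id

Result:
title           | author
----------------+-------
Northern Lights | Adams 
Paper Boats     | King  
Stone Bridges   | NULL  
The Long Road   | King  


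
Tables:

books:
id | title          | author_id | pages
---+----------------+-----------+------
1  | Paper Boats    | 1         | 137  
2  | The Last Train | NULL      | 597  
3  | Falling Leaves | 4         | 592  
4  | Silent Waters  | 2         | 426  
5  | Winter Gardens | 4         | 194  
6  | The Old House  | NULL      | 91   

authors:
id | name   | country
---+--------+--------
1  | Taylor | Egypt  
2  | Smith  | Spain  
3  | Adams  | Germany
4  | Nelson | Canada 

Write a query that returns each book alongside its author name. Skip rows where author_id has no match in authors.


INNER JOIN keeps only books rows whose author_id matches an id in authors. Walk through each book:
  - book 1 (Paper Boats): author_id=1 -> matches Taylor
  - book 2 (The Last Train): author_id=NULL, no match -> dropped
  - book 3 (Falling Leaves): author_id=4 -> matches Nelson
  - book 4 (Silent Waters): author_id=2 -> matches Smith
  - book 5 (Winter Gardens): author_id=4 -> matches Nelson
  - book 6 (The Old House): author_id=NULL, no match -> dropped
So 2 of 6 rows are dropped.

SQL:
SELECT a.title, b.name AS author
FROM books a
INNER JOIN authors b ON a.author_id = b.id

Result:
title          | author
---------------+-------
Paper Boats    | Taylor
Falling Leaves | Nelson
Silent Waters  | Smith 
Winter Gardens | Nelson


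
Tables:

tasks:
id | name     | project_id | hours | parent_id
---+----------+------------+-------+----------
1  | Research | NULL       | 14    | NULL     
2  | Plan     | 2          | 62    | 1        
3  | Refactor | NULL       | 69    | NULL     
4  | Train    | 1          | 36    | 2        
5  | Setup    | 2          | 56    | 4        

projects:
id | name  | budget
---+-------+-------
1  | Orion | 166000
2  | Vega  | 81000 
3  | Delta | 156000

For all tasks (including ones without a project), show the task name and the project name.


LEFT JOIN keeps every row from tasks (the left table); where project_id has no match in projects, the project columns become NULL. Walk through each task:
  - task 1 (Research): project_id=NULL, no match -> kept with NULL
  - task 2 (Plan): project_id=2 -> matches Vega
  - task 3 (Refactor): project_id=NULL, no match -> kept with NULL
  - task 4 (Train): project_id=1 -> matches Orion
  - task 5 (Setup): project_id=2 -> matches Vega
All 5 rows appear; 2 have NULL project.

SQL:
SELECT a.name, b.name AS project
FROM tasks a
LEFT JOIN projects b ON a.project_id = b.id

Result:
name     | project
---------+--------
Research | NULL   
Plan     | Vega   
Refactor | NULL   
Train    | Orion  
Setup    | Vega   


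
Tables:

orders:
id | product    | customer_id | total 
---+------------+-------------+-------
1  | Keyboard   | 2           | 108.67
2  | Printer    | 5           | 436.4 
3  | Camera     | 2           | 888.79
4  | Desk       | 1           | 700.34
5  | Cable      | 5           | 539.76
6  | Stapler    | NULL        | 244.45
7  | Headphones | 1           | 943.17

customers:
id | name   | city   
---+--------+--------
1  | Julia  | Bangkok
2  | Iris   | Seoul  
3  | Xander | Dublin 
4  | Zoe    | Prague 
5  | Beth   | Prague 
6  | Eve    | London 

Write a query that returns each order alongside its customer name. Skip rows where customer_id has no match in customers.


INNER JOIN keeps only orders rows whose customer_id matches an id in customers. Walk through each order:
  - order 1 (Keyboard): customer_id=2 -> matches Iris
  - order 2 (Printer): customer_id=5 -> matches Beth
  - order 3 (Camera): customer_id=2 -> matches Iris
  - order 4 (Desk): customer_id=1 -> matches Julia
  - order 5 (Cable): customer_id=5 -> matches Beth
  - order 6 (Stapler): customer_id=NULL, no match -> dropped
  - order 7 (Headphones): customer_id=1 -> matches Julia
So 1 of 7 rows is dropped.

SQL:
SELECT a.product, b.name AS customer
FROM orders a
INNER JOIN customers b ON a.customer_id = b.id

Result:
product    | customer
-----------+---------
Keyboard   | Iris    
Printer    | Beth    
Camera     | Iris    
Desk       | Julia   
Cable      | Beth    
Headphones | Julia   


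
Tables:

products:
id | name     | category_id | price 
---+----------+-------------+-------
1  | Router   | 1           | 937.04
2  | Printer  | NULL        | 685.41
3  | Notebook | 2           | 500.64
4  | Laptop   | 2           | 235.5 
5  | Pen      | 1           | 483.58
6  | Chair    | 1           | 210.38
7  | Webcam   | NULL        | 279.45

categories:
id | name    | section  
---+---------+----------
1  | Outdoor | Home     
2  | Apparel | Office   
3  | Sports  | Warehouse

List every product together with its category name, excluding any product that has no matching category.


INNER JOIN keeps only products rows whose category_id matches an id in categories. Walk through each product:
  - product 1 (Router): category_id=1 -> matches Outdoor
  - product 2 (Printer): category_id=NULL, no match -> dropped
  - product 3 (Notebook): category_id=2 -> matches Apparel
  - product 4 (Laptop): category_id=2 -> matches Apparel
  - product 5 (Pen): category_id=1 -> matches Outdoor
  - product 6 (Chair): category_id=1 -> matches Outdoor
  - product 7 (Webcam): category_id=NULL, no match -> dropped
So 2 of 7 rows are dropped.

SQL:
SELECT a.name, b.name AS category
FROM products a
INNER JOIN categories b ON a.category_id = b.id

Result:
name     | category
---------+---------
Router   | Outdoor 
Notebook | Apparel 
Laptop   | Apparel 
Pen      | Outdoor 
Chair    | Outdoor 


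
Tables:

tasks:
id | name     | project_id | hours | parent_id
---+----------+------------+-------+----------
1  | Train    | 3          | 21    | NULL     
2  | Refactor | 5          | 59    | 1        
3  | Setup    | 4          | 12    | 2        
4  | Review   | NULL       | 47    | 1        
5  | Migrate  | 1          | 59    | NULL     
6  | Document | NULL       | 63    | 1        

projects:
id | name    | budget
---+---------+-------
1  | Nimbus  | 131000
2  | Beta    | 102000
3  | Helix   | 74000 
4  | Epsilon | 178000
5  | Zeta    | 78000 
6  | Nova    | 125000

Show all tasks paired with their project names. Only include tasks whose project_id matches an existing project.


INNER JOIN keeps only tasks rows whose project_id matches an id in projects. Walk through each task:
  - task 1 (Train): project_id=3 -> matches Helix
  - task 2 (Refactor): project_id=5 -> matches Zeta
  - task 3 (Setup): project_id=4 -> matches Epsilon
  - task 4 (Review): project_id=NULL, no match -> dropped
  - task 5 (Migrate): project_id=1 -> matches Nimbus
  - task 6 (Document): project_id=NULL, no match -> dropped
So 2 of 6 rows are dropped.

SQL:
SELECT a.name, b.name AS project
FROM tasks a
INNER JOIN projects b ON a.project_id = b.id

Result:
name     | project
---------+--------
Train    | Helix  
Refactor | Zeta   
Setup    | Epsilon
Migrate  | Nimbus 


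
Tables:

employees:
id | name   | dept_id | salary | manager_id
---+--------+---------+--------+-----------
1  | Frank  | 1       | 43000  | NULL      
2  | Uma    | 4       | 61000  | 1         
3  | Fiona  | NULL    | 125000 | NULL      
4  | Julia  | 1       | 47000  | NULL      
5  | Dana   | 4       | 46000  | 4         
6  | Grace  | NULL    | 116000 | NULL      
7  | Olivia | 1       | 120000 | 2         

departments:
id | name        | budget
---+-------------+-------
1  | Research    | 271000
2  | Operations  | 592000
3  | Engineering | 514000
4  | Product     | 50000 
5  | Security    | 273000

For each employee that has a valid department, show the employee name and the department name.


INNER JOIN keeps only employees rows whose dept_id matches an id in departments. Walk through each employee:
  - employee 1 (Frank): dept_id=1 -> matches Research
  - employee 2 (Uma): dept_id=4 -> matches Product
  - employee 3 (Fiona): dept_id=NULL, no match -> dropped
  - employee 4 (Julia): dept_id=1 -> matches Research
  - employee 5 (Dana): dept_id=4 -> matches Product
  - employee 6 (Grace): dept_id=NULL, no match -> dropped
  - employee 7 (Olivia): dept_id=1 -> matches Research
So 2 of 7 rows are dropped.

SQL:
SELECT a.name, b.name AS department
FROM employees a
INNER JOIN departments b ON a.dept_id = b.id

Result:
name   | department
-------+-----------
Frank  | Research  
Uma    | Product   
Julia  | Research  
Dana   | Product   
Olivia | Research  


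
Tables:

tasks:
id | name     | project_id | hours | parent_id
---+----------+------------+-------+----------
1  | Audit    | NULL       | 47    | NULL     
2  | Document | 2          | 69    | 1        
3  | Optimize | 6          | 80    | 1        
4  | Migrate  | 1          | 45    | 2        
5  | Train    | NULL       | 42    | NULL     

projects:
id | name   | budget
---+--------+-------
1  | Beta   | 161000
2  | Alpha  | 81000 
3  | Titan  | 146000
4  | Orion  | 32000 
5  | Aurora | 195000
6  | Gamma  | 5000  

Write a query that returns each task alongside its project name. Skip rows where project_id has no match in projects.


INNER JOIN keeps only tasks rows whose project_id matches an id in projects. Walk through each task:
  - task 1 (Audit): project_id=NULL, no match -> dropped
  - task 2 (Document): project_id=2 -> matches Alpha
  - task 3 (Optimize): project_id=6 -> matches Gamma
  - task 4 (Migrate): project_id=1 -> matches Beta
  - task 5 (Train): project_id=NULL, no match -> dropped
So 2 of 5 rows are dropped.

SQL:
SELECT a.name, b.name AS project
FROM tasks a
INNER JOIN projects b ON a.project_id = b.id

Result:
name     | project
---------+--------
Document | Alpha  
Optimize | Gamma  
Migrate  | Beta   


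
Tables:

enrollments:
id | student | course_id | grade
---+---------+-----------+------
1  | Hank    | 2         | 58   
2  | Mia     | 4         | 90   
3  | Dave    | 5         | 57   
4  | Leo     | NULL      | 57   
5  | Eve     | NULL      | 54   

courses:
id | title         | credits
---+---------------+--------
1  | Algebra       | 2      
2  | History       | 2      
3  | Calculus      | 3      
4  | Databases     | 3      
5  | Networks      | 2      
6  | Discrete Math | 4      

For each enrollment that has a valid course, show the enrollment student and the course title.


INNER JOIN keeps only enrollments rows whose course_id matches an id in courses. Walk through each enrollment:
  - enrollment 1 (Hank): course_id=2 -> matches History
  - enrollment 2 (Mia): course_id=4 -> matches Databases
  - enrollment 3 (Dave): course_id=5 -> matches Networks
  - enrollment 4 (Leo): course_id=NULL, no match -> dropped
  - enrollment 5 (Eve): course_id=NULL, no match -> dropped
So 2 of 5 rows are dropped.

SQL:
SELECT a.student, b.title AS course
FROM enrollments a
INNER JOIN courses b ON a.course_id = b.id

Result:
student | course   
--------+----------
Hank    | History  
Mia     | Databases
Dave    | Networks 


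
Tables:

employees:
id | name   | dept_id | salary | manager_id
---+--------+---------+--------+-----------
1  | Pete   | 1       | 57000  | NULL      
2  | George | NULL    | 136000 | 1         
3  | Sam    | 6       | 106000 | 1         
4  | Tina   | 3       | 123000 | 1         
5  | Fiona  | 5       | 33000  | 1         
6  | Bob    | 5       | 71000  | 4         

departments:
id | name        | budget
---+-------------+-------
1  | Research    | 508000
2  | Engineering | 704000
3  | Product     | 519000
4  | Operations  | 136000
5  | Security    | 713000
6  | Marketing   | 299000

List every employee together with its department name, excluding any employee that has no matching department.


INNER JOIN keeps only employees rows whose dept_id matches an id in departments. Walk through each employee:
  - employee 1 (Pete): dept_id=1 -> matches Research
  - employee 2 (George): dept_id=NULL, no match -> dropped
  - employee 3 (Sam): dept_id=6 -> matches Marketing
  - employee 4 (Tina): dept_id=3 -> matches Product
  - employee 5 (Fiona): dept_id=5 -> matches Security
  - employee 6 (Bob): dept_id=5 -> matches Security
So 1 of 6 rows is dropped.

SQL:
SELECT a.name, b.name AS department
FROM employees a
INNER JOIN departments b ON a.dept_id = b.id

Result:
name  | department
------+-----------
Pete  | Research  
Sam   | Marketing 
Tina  | Product   
Fiona | Security  
Bob   | Security  


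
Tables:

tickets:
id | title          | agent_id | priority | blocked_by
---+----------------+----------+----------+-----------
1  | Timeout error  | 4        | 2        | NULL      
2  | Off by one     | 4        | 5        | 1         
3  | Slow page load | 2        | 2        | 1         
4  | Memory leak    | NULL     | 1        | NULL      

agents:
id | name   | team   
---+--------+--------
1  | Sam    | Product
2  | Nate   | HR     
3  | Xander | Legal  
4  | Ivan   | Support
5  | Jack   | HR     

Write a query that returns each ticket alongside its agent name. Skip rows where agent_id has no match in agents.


INNER JOIN keeps only tickets rows whose agent_id matches an id in agents. Walk through each ticket:
  - ticket 1 (Timeout error): agent_id=4 -> matches Ivan
  - ticket 2 (Off by one): agent_id=4 -> matches Ivan
  - ticket 3 (Slow page load): agent_id=2 -> matches Nate
  - ticket 4 (Memory leak): agent_id=NULL, no match -> dropped
So 1 of 4 rows is dropped.

SQL:
SELECT a.title, b.name AS agent
FROM tickets a
INNER JOIN agents b ON a.agent_id = b.id

Result:
title          | agent
---------------+------
Timeout error  | Ivan 
Off by one     | Ivan 
Slow page load | Nate 
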